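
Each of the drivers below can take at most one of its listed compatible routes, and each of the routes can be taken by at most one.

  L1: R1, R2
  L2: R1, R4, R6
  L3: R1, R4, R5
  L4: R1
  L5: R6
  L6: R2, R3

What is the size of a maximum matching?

Unit-capacity flow: source→left, listed edges, right→sink; max matching = max flow.
Augmenting path L1→R1 (+1); matched 1.
Augmenting path L2→R4 (+1); matched 2.
Augmenting path L3→R5 (+1); matched 3.
Augmenting path L5→R6 (+1); matched 4.
Augmenting path L6→R2 (+1); matched 5.
Augmenting path L4→R1→L1→R2→L6→R3 (+1); matched 6.
No augmenting path remains; maximum matching = 6.
König certificate: {L1, L2, L3, L4, L5, L6} is a vertex cover of size 6 (every listed pair touches it), so no matching can be larger.

6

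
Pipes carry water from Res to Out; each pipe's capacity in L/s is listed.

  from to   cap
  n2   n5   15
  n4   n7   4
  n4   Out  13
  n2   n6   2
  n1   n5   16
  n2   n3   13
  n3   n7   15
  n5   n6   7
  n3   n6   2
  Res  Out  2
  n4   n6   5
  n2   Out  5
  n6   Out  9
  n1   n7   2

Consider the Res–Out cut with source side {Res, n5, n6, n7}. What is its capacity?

11

Edges leaving {Res, n5, n6, n7}: Res→Out (2), n6→Out (9).
Cut capacity = 2 + 9 = 11.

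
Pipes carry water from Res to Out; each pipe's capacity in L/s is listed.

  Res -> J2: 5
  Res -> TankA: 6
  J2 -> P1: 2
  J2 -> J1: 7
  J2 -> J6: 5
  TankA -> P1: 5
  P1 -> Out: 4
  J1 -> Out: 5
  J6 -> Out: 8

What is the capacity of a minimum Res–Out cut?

9

Augment Res→J2→P1→Out: bottleneck 2, flow now 2.
Augment Res→J2→J1→Out: bottleneck 3, flow now 5.
Augment Res→TankA→P1→Out: bottleneck 2, flow now 7.
Augment Res→TankA→P1→J2→J1→Out: bottleneck 2, flow now 9. (uses reverse residual edge)
No augmenting path remains; maximum flow = 9.
By max-flow min-cut, the minimum cut capacity equals the max flow.
In the residual graph, reachable from Res: {Res, TankA, P1}.
Min-cut edges: Res→J2 (5), P1→Out (4); capacity 5 + 4 = 9.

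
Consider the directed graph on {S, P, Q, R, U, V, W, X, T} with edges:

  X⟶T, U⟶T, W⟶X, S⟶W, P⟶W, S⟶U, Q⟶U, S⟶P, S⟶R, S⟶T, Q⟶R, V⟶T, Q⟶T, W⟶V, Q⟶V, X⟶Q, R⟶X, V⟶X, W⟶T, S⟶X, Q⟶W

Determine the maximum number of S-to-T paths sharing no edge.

Assign every edge capacity 1; by Menger, the answer equals the max flow.
Path S→T (+1); total 1.
Path S→U→T (+1); total 2.
Path S→W→T (+1); total 3.
Path S→X→T (+1); total 4.
Path S→P→W→V→T (+1); total 5.
Path S→R→X→Q→T (+1); total 6.
No residual S→T path; max flow = 6.
Certifying cut of size 6: {S→P, S→R, S→T, S→U, S→W, S→X}.

6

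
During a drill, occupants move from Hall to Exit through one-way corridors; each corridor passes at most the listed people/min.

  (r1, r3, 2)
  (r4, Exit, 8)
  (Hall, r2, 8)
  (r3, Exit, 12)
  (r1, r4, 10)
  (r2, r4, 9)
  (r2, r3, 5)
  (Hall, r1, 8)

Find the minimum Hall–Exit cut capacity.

15

Augment Hall→r1→r3→Exit: bottleneck 2, flow now 2.
Augment Hall→r1→r4→Exit: bottleneck 6, flow now 8.
Augment Hall→r2→r3→Exit: bottleneck 5, flow now 13.
Augment Hall→r2→r4→Exit: bottleneck 2, flow now 15.
No augmenting path remains; maximum flow = 15.
By max-flow min-cut, the minimum cut capacity equals the max flow.
In the residual graph, reachable from Hall: {Hall, r1, r2, r4}.
Min-cut edges: r1→r3 (2), r2→r3 (5), r4→Exit (8); capacity 2 + 5 + 8 = 15.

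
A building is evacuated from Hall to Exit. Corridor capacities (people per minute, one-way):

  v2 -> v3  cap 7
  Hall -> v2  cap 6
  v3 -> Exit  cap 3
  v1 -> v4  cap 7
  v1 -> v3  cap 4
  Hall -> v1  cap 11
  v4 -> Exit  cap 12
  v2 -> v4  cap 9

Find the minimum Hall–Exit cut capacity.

15

Augment Hall→v1→v3→Exit: bottleneck 3, flow now 3.
Augment Hall→v1→v4→Exit: bottleneck 7, flow now 10.
Augment Hall→v2→v4→Exit: bottleneck 5, flow now 15.
No augmenting path remains; maximum flow = 15.
By max-flow min-cut, the minimum cut capacity equals the max flow.
In the residual graph, reachable from Hall: {Hall, v1, v2, v3, v4}.
Min-cut edges: v3→Exit (3), v4→Exit (12); capacity 3 + 12 = 15.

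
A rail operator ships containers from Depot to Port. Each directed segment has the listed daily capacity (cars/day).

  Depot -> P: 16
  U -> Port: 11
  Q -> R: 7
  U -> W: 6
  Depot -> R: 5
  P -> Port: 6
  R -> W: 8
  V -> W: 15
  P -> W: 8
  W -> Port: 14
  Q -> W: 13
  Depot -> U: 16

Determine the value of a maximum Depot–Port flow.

Augment Depot→P→Port: bottleneck 6, flow now 6.
Augment Depot→U→Port: bottleneck 11, flow now 17.
Augment Depot→P→W→Port: bottleneck 8, flow now 25.
Augment Depot→R→W→Port: bottleneck 5, flow now 30.
Augment Depot→U→W→Port: bottleneck 1, flow now 31.
No augmenting path remains; maximum flow = 31.
In the residual graph, reachable from Depot: {Depot, P, R, U, W}.
Min-cut edges: P→Port (6), U→Port (11), W→Port (14); capacity 6 + 11 + 14 = 31.
This cut is saturated, so no flow can exceed 31.

31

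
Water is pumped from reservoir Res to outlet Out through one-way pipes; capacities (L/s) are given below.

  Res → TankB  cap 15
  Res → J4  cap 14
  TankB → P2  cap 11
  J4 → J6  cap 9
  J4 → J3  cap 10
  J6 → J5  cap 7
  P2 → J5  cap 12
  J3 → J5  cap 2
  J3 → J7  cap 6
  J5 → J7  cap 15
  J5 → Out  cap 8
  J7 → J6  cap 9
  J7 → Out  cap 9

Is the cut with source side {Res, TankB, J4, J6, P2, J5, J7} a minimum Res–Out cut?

No — its capacity is 27, but the minimum cut has capacity 17.

Given cut capacity: 10 + 8 + 9 = 27.
Augment Res→TankB→P2→J5→Out: bottleneck 8, flow now 8.
Augment Res→J4→J3→J7→Out: bottleneck 6, flow now 14.
Augment Res→TankB→P2→J5→J7→Out: bottleneck 3, flow now 17.
No augmenting path remains; maximum flow = 17.
In the residual graph, reachable from Res: {Res, TankB, J4, J6, P2, J3, J5, J7}.
Min-cut edges: J5→Out (8), J7→Out (9); capacity 8 + 9 = 17.
Cut capacity 27 exceeds the max flow 17, so it is not minimum.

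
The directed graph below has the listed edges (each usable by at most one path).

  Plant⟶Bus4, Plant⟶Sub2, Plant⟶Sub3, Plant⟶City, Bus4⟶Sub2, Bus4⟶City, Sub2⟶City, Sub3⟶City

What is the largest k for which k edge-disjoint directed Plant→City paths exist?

4

Assign every edge capacity 1; by Menger, the answer equals the max flow.
Path Plant→City (+1); total 1.
Path Plant→Bus4→City (+1); total 2.
Path Plant→Sub2→City (+1); total 3.
Path Plant→Sub3→City (+1); total 4.
No residual Plant→City path; max flow = 4.
Certifying cut of size 4: {Plant→Bus4, Plant→City, Plant→Sub2, Plant→Sub3}.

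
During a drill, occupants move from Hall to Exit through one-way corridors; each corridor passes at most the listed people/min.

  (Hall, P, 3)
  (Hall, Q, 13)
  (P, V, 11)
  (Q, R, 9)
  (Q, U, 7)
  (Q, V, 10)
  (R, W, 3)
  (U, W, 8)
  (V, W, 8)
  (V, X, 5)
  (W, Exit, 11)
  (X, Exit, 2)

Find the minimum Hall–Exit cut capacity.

13

Augment Hall→P→V→W→Exit: bottleneck 3, flow now 3.
Augment Hall→Q→R→W→Exit: bottleneck 3, flow now 6.
Augment Hall→Q→U→W→Exit: bottleneck 5, flow now 11.
Augment Hall→Q→V→X→Exit: bottleneck 2, flow now 13.
No augmenting path remains; maximum flow = 13.
By max-flow min-cut, the minimum cut capacity equals the max flow.
In the residual graph, reachable from Hall: {Hall, P, Q, R, U, V, W, X}.
Min-cut edges: W→Exit (11), X→Exit (2); capacity 11 + 2 = 13.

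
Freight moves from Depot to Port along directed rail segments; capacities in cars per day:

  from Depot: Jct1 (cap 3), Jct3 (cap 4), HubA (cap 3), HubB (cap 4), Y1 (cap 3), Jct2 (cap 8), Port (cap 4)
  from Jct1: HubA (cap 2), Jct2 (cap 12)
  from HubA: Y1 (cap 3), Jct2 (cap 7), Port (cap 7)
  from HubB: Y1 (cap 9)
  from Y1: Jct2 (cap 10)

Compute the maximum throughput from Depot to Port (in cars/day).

9

Augment Depot→Port: bottleneck 4, flow now 4.
Augment Depot→HubA→Port: bottleneck 3, flow now 7.
Augment Depot→Jct1→HubA→Port: bottleneck 2, flow now 9.
No augmenting path remains; maximum flow = 9.
In the residual graph, reachable from Depot: {Depot, Jct1, Jct3, HubB, Y1, Jct2}.
Min-cut edges: Depot→HubA (3), Depot→Port (4), Jct1→HubA (2); capacity 3 + 4 + 2 = 9.
This cut is saturated, so no flow can exceed 9.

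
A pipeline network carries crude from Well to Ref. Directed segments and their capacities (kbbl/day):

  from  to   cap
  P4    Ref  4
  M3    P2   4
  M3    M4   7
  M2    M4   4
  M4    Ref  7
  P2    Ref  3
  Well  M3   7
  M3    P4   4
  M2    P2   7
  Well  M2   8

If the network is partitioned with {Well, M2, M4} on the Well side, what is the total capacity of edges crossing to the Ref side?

21

Edges leaving {Well, M2, M4}: Well→M3 (7), M2→P2 (7), M4→Ref (7).
Cut capacity = 7 + 7 + 7 = 21.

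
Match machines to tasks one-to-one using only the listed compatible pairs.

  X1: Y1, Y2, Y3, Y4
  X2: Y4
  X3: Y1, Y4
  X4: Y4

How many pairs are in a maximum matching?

Unit-capacity flow: source→left, listed edges, right→sink; max matching = max flow.
Augmenting path X1→Y1 (+1); matched 1.
Augmenting path X2→Y4 (+1); matched 2.
Augmenting path X3→Y1→X1→Y2 (+1); matched 3.
No augmenting path remains; maximum matching = 3.
König certificate: {X1, X3, Y4} is a vertex cover of size 3 (every listed pair touches it), so no matching can be larger.

3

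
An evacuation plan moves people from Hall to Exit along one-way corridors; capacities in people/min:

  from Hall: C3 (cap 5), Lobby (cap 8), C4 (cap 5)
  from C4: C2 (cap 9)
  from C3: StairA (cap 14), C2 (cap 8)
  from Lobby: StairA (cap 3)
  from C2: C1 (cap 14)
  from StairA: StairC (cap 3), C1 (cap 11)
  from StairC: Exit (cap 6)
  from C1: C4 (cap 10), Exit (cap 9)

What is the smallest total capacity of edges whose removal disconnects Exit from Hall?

Augment Hall→C4→C2→C1→Exit: bottleneck 5, flow now 5.
Augment Hall→C3→C2→C1→Exit: bottleneck 4, flow now 9.
Augment Hall→C3→StairA→StairC→Exit: bottleneck 1, flow now 10.
Augment Hall→Lobby→StairA→StairC→Exit: bottleneck 2, flow now 12.
No augmenting path remains; maximum flow = 12.
By max-flow min-cut, the minimum cut capacity equals the max flow.
In the residual graph, reachable from Hall: {Hall, C4, C3, Lobby, C2, StairA, C1}.
Min-cut edges: StairA→StairC (3), C1→Exit (9); capacity 3 + 9 = 12.

12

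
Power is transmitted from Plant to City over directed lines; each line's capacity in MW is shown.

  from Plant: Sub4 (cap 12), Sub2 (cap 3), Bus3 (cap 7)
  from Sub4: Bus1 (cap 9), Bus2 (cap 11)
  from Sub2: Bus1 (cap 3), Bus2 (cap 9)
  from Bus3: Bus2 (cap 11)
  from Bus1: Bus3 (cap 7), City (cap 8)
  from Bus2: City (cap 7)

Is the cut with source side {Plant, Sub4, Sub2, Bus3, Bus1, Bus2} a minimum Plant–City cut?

Yes — it is a minimum cut (capacity 15).

Given cut capacity: 8 + 7 = 15.
Augment Plant→Sub4→Bus1→City: bottleneck 8, flow now 8.
Augment Plant→Sub4→Bus2→City: bottleneck 4, flow now 12.
Augment Plant→Sub2→Bus2→City: bottleneck 3, flow now 15.
No augmenting path remains; maximum flow = 15.
Cut capacity 15 equals the max flow, so it is a minimum cut.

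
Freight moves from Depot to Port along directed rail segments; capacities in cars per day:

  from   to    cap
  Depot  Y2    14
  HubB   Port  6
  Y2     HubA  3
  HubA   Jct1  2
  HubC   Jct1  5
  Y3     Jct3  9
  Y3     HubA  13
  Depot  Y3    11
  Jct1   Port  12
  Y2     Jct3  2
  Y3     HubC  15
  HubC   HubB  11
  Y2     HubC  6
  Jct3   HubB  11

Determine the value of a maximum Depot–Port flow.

Augment Depot→Y2→Jct3→HubB→Port: bottleneck 2, flow now 2.
Augment Depot→Y2→HubA→Jct1→Port: bottleneck 2, flow now 4.
Augment Depot→Y2→HubC→HubB→Port: bottleneck 4, flow now 8.
Augment Depot→Y2→HubC→Jct1→Port: bottleneck 2, flow now 10.
Augment Depot→Y3→HubC→Jct1→Port: bottleneck 3, flow now 13.
No augmenting path remains; maximum flow = 13.
In the residual graph, reachable from Depot: {Depot, Y2, Y3, Jct3, HubA, HubC, HubB}.
Min-cut edges: HubA→Jct1 (2), HubC→Jct1 (5), HubB→Port (6); capacity 2 + 5 + 6 = 13.
This cut is saturated, so no flow can exceed 13.

13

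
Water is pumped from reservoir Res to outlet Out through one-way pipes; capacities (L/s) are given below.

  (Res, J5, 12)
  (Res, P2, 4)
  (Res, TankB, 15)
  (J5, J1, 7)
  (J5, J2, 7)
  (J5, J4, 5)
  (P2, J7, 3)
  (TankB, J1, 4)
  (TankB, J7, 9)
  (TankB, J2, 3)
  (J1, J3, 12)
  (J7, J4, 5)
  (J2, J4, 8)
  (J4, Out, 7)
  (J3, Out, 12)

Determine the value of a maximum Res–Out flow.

18

Augment Res→J5→J4→Out: bottleneck 5, flow now 5.
Augment Res→J5→J1→J3→Out: bottleneck 7, flow now 12.
Augment Res→P2→J7→J4→Out: bottleneck 2, flow now 14.
Augment Res→TankB→J1→J3→Out: bottleneck 4, flow now 18.
No augmenting path remains; maximum flow = 18.
In the residual graph, reachable from Res: {Res, J5, P2, TankB, J7, J2, J4}.
Min-cut edges: J5→J1 (7), TankB→J1 (4), J4→Out (7); capacity 7 + 4 + 7 = 18.
This cut is saturated, so no flow can exceed 18.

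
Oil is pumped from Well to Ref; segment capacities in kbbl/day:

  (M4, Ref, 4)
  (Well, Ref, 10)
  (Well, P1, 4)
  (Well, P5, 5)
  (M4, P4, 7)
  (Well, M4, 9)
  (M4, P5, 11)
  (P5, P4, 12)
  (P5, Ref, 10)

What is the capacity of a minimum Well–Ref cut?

Augment Well→Ref: bottleneck 10, flow now 10.
Augment Well→M4→Ref: bottleneck 4, flow now 14.
Augment Well→P5→Ref: bottleneck 5, flow now 19.
Augment Well→M4→P5→Ref: bottleneck 5, flow now 24.
No augmenting path remains; maximum flow = 24.
By max-flow min-cut, the minimum cut capacity equals the max flow.
In the residual graph, reachable from Well: {Well, P1}.
Min-cut edges: Well→M4 (9), Well→P5 (5), Well→Ref (10); capacity 9 + 5 + 10 = 24.

24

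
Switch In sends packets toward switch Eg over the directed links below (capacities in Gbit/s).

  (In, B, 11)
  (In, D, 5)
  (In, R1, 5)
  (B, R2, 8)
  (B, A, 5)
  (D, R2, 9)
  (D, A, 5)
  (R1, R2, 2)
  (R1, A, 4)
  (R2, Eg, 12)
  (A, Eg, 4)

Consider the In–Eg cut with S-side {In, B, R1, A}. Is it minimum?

No — its capacity is 19, but the minimum cut has capacity 16.

Given cut capacity: 5 + 8 + 2 + 4 = 19.
Augment In→B→R2→Eg: bottleneck 8, flow now 8.
Augment In→B→A→Eg: bottleneck 3, flow now 11.
Augment In→D→R2→Eg: bottleneck 4, flow now 15.
Augment In→D→A→Eg: bottleneck 1, flow now 16.
No augmenting path remains; maximum flow = 16.
In the residual graph, reachable from In: {In, B, D, R1, R2, A}.
Min-cut edges: R2→Eg (12), A→Eg (4); capacity 12 + 4 = 16.
Cut capacity 19 exceeds the max flow 16, so it is not minimum.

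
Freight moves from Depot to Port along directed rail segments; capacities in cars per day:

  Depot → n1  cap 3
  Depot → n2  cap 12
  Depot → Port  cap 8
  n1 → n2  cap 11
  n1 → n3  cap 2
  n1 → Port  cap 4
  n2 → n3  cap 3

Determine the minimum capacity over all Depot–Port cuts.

Augment Depot→Port: bottleneck 8, flow now 8.
Augment Depot→n1→Port: bottleneck 3, flow now 11.
No augmenting path remains; maximum flow = 11.
By max-flow min-cut, the minimum cut capacity equals the max flow.
In the residual graph, reachable from Depot: {Depot, n2, n3}.
Min-cut edges: Depot→n1 (3), Depot→Port (8); capacity 3 + 8 = 11.

11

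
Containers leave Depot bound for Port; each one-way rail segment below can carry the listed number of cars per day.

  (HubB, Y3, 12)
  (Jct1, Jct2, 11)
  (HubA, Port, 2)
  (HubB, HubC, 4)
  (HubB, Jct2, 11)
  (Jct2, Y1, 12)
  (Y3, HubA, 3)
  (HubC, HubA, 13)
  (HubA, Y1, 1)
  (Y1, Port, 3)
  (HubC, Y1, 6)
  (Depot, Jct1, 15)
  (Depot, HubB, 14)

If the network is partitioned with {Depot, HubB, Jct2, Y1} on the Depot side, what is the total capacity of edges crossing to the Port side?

34

Edges leaving {Depot, HubB, Jct2, Y1}: Depot→Jct1 (15), HubB→Y3 (12), HubB→HubC (4), Y1→Port (3).
Cut capacity = 15 + 12 + 4 + 3 = 34.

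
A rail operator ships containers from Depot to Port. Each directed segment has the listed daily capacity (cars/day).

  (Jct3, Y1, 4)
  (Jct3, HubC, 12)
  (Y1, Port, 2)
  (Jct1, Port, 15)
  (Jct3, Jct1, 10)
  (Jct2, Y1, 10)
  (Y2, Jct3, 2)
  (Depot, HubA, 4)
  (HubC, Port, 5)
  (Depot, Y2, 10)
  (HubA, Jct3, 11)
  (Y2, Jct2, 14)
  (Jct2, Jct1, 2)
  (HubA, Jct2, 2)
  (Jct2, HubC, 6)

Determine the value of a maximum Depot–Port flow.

14

Augment Depot→HubA→Jct2→HubC→Port: bottleneck 2, flow now 2.
Augment Depot→HubA→Jct3→HubC→Port: bottleneck 2, flow now 4.
Augment Depot→Y2→Jct2→HubC→Port: bottleneck 1, flow now 5.
Augment Depot→Y2→Jct2→Y1→Port: bottleneck 2, flow now 7.
Augment Depot→Y2→Jct2→Jct1→Port: bottleneck 2, flow now 9.
Augment Depot→Y2→Jct3→Jct1→Port: bottleneck 2, flow now 11.
Augment Depot→Y2→Jct2→HubA→Jct3→Jct1→Port: bottleneck 2, flow now 13. (uses reverse residual edge)
Augment Depot→Y2→Jct2→HubC→Jct3→Jct1→Port: bottleneck 1, flow now 14. (uses reverse residual edge)
No augmenting path remains; maximum flow = 14.
In the residual graph, reachable from Depot: {Depot}.
Min-cut edges: Depot→HubA (4), Depot→Y2 (10); capacity 4 + 10 = 14.
This cut is saturated, so no flow can exceed 14.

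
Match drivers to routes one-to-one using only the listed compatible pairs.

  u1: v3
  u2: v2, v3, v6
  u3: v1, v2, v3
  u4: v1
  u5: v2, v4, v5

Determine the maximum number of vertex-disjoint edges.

Unit-capacity flow: source→left, listed edges, right→sink; max matching = max flow.
Augmenting path u1→v3 (+1); matched 1.
Augmenting path u2→v2 (+1); matched 2.
Augmenting path u3→v1 (+1); matched 3.
Augmenting path u5→v4 (+1); matched 4.
Augmenting path u4→v1→u3→v2→u2→v6 (+1); matched 5.
No augmenting path remains; maximum matching = 5.
König certificate: {u1, u2, u3, u4, u5} is a vertex cover of size 5 (every listed pair touches it), so no matching can be larger.

5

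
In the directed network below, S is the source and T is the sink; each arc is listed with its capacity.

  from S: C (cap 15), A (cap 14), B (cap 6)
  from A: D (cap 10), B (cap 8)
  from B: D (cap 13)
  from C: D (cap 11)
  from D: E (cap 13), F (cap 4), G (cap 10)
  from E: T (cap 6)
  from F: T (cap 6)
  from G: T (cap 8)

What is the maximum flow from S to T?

18

Augment S→A→D→E→T: bottleneck 6, flow now 6.
Augment S→A→D→F→T: bottleneck 4, flow now 10.
Augment S→B→D→G→T: bottleneck 6, flow now 16.
Augment S→C→D→G→T: bottleneck 2, flow now 18.
No augmenting path remains; maximum flow = 18.
In the residual graph, reachable from S: {S, A, B, C, D, E, G}.
Min-cut edges: D→F (4), E→T (6), G→T (8); capacity 4 + 6 + 8 = 18.
This cut is saturated, so no flow can exceed 18.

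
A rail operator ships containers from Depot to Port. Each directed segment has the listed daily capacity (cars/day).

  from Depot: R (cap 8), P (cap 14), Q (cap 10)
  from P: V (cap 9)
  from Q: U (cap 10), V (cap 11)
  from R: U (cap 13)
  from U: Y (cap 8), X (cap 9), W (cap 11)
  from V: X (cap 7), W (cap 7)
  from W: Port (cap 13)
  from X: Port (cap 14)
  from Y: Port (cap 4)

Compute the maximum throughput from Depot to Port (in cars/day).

Augment Depot→P→V→W→Port: bottleneck 7, flow now 7.
Augment Depot→P→V→X→Port: bottleneck 2, flow now 9.
Augment Depot→Q→U→W→Port: bottleneck 6, flow now 15.
Augment Depot→Q→U→X→Port: bottleneck 4, flow now 19.
Augment Depot→R→U→X→Port: bottleneck 5, flow now 24.
Augment Depot→R→U→Y→Port: bottleneck 3, flow now 27.
No augmenting path remains; maximum flow = 27.
In the residual graph, reachable from Depot: {Depot, P}.
Min-cut edges: Depot→Q (10), Depot→R (8), P→V (9); capacity 10 + 8 + 9 = 27.
This cut is saturated, so no flow can exceed 27.

27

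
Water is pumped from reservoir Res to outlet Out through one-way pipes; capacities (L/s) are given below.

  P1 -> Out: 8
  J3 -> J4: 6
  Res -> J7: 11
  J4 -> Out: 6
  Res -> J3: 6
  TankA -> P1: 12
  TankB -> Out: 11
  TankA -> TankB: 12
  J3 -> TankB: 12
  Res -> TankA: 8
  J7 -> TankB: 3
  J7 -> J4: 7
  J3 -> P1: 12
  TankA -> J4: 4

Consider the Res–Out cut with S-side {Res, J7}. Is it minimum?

No — its capacity is 24, but the minimum cut has capacity 23.

Given cut capacity: 8 + 6 + 7 + 3 = 24.
Augment Res→TankA→J4→Out: bottleneck 4, flow now 4.
Augment Res→TankA→P1→Out: bottleneck 4, flow now 8.
Augment Res→J7→J4→Out: bottleneck 2, flow now 10.
Augment Res→J7→TankB→Out: bottleneck 3, flow now 13.
Augment Res→J3→P1→Out: bottleneck 4, flow now 17.
Augment Res→J3→TankB→Out: bottleneck 2, flow now 19.
Augment Res→J7→J4→TankA→TankB→Out: bottleneck 4, flow now 23. (uses reverse residual edge)
No augmenting path remains; maximum flow = 23.
In the residual graph, reachable from Res: {Res, J7, J4}.
Min-cut edges: Res→TankA (8), Res→J3 (6), J7→TankB (3), J4→Out (6); capacity 8 + 6 + 3 + 6 = 23.
Cut capacity 24 exceeds the max flow 23, so it is not minimum.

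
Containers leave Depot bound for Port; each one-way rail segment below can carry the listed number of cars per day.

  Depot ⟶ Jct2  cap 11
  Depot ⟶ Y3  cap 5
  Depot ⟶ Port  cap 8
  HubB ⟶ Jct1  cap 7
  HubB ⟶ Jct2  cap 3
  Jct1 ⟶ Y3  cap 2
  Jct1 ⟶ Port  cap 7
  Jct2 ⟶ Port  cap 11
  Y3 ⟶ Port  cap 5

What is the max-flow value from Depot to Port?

Augment Depot→Port: bottleneck 8, flow now 8.
Augment Depot→Jct2→Port: bottleneck 11, flow now 19.
Augment Depot→Y3→Port: bottleneck 5, flow now 24.
No augmenting path remains; maximum flow = 24.
In the residual graph, reachable from Depot: {Depot}.
Min-cut edges: Depot→Jct2 (11), Depot→Y3 (5), Depot→Port (8); capacity 11 + 5 + 8 = 24.
This cut is saturated, so no flow can exceed 24.

24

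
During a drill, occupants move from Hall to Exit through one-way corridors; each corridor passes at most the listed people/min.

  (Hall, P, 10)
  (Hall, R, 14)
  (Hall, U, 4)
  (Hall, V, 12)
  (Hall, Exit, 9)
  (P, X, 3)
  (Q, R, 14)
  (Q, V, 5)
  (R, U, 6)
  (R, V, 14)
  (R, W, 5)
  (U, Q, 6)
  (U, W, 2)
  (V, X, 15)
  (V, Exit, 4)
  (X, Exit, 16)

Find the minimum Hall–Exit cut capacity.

29

Augment Hall→Exit: bottleneck 9, flow now 9.
Augment Hall→V→Exit: bottleneck 4, flow now 13.
Augment Hall→P→X→Exit: bottleneck 3, flow now 16.
Augment Hall→V→X→Exit: bottleneck 8, flow now 24.
Augment Hall→R→V→X→Exit: bottleneck 5, flow now 29.
No augmenting path remains; maximum flow = 29.
By max-flow min-cut, the minimum cut capacity equals the max flow.
In the residual graph, reachable from Hall: {Hall, P, Q, R, U, V, W, X}.
Min-cut edges: Hall→Exit (9), V→Exit (4), X→Exit (16); capacity 9 + 4 + 16 = 29.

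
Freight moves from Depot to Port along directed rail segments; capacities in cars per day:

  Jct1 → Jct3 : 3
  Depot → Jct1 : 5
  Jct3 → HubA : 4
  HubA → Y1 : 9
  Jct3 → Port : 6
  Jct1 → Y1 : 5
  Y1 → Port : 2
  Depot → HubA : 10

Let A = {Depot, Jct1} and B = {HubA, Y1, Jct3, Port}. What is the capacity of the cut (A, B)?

Edges leaving {Depot, Jct1}: Depot→HubA (10), Jct1→Y1 (5), Jct1→Jct3 (3).
Cut capacity = 10 + 5 + 3 = 18.

18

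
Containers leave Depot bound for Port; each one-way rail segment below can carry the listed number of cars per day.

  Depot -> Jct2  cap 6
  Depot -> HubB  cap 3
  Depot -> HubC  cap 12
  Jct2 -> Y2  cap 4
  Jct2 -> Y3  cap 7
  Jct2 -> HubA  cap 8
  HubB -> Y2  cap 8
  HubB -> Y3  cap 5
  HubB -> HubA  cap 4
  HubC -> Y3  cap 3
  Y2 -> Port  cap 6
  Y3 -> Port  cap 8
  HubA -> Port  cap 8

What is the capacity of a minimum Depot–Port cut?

12

Augment Depot→Jct2→Y2→Port: bottleneck 4, flow now 4.
Augment Depot→Jct2→Y3→Port: bottleneck 2, flow now 6.
Augment Depot→HubB→Y2→Port: bottleneck 2, flow now 8.
Augment Depot→HubB→Y3→Port: bottleneck 1, flow now 9.
Augment Depot→HubC→Y3→Port: bottleneck 3, flow now 12.
No augmenting path remains; maximum flow = 12.
By max-flow min-cut, the minimum cut capacity equals the max flow.
In the residual graph, reachable from Depot: {Depot, HubC}.
Min-cut edges: Depot→Jct2 (6), Depot→HubB (3), HubC→Y3 (3); capacity 6 + 3 + 3 = 12.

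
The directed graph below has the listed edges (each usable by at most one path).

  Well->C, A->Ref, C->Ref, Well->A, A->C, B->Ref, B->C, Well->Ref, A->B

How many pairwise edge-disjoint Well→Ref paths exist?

Assign every edge capacity 1; by Menger, the answer equals the max flow.
Path Well→Ref (+1); total 1.
Path Well→A→Ref (+1); total 2.
Path Well→C→Ref (+1); total 3.
No residual Well→Ref path; max flow = 3.
Certifying cut of size 3: {Well→A, Well→C, Well→Ref}.

3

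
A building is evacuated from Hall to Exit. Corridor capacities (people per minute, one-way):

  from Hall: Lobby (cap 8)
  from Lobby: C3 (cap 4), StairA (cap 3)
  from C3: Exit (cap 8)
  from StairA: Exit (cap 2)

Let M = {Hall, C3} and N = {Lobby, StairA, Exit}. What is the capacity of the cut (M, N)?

Edges leaving {Hall, C3}: Hall→Lobby (8), C3→Exit (8).
Cut capacity = 8 + 8 = 16.

16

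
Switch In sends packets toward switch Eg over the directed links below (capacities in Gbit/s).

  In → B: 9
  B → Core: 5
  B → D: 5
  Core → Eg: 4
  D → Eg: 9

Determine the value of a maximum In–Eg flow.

9

Augment In→B→Core→Eg: bottleneck 4, flow now 4.
Augment In→B→D→Eg: bottleneck 5, flow now 9.
No augmenting path remains; maximum flow = 9.
In the residual graph, reachable from In: {In}.
Min-cut edges: In→B (9); capacity 9 = 9.
This cut is saturated, so no flow can exceed 9.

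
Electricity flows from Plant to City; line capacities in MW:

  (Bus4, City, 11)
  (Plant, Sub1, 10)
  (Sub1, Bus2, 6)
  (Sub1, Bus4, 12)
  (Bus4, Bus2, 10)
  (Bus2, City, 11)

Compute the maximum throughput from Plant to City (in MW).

Augment Plant→Sub1→Bus2→City: bottleneck 6, flow now 6.
Augment Plant→Sub1→Bus4→City: bottleneck 4, flow now 10.
No augmenting path remains; maximum flow = 10.
In the residual graph, reachable from Plant: {Plant}.
Min-cut edges: Plant→Sub1 (10); capacity 10 = 10.
This cut is saturated, so no flow can exceed 10.

10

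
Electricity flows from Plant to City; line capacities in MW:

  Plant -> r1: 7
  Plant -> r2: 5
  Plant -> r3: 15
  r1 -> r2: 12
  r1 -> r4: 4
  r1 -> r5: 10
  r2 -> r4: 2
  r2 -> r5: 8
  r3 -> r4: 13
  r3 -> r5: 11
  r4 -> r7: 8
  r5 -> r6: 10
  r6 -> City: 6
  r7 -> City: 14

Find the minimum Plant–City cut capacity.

Augment Plant→r1→r4→r7→City: bottleneck 4, flow now 4.
Augment Plant→r1→r5→r6→City: bottleneck 3, flow now 7.
Augment Plant→r2→r4→r7→City: bottleneck 2, flow now 9.
Augment Plant→r2→r5→r6→City: bottleneck 3, flow now 12.
Augment Plant→r3→r4→r7→City: bottleneck 2, flow now 14.
No augmenting path remains; maximum flow = 14.
By max-flow min-cut, the minimum cut capacity equals the max flow.
In the residual graph, reachable from Plant: {Plant, r1, r2, r3, r4, r5, r6}.
Min-cut edges: r4→r7 (8), r6→City (6); capacity 8 + 6 = 14.

14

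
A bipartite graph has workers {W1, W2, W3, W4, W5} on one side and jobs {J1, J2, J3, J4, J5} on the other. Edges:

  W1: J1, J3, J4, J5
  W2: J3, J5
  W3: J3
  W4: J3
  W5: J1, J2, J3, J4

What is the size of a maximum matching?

4

Unit-capacity flow: source→left, listed edges, right→sink; max matching = max flow.
Augmenting path W1→J1 (+1); matched 1.
Augmenting path W2→J3 (+1); matched 2.
Augmenting path W5→J2 (+1); matched 3.
Augmenting path W3→J3→W2→J5 (+1); matched 4.
No augmenting path remains; maximum matching = 4.
König certificate: {W1, W2, W5, J3} is a vertex cover of size 4 (every listed pair touches it), so no matching can be larger.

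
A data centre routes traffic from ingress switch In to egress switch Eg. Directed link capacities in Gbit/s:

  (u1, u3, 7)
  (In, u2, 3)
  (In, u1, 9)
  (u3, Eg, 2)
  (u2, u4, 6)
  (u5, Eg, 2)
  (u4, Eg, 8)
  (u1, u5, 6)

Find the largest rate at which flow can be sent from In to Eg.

Augment In→u1→u3→Eg: bottleneck 2, flow now 2.
Augment In→u1→u5→Eg: bottleneck 2, flow now 4.
Augment In→u2→u4→Eg: bottleneck 3, flow now 7.
No augmenting path remains; maximum flow = 7.
In the residual graph, reachable from In: {In, u1, u3, u5}.
Min-cut edges: In→u2 (3), u3→Eg (2), u5→Eg (2); capacity 3 + 2 + 2 = 7.
This cut is saturated, so no flow can exceed 7.

7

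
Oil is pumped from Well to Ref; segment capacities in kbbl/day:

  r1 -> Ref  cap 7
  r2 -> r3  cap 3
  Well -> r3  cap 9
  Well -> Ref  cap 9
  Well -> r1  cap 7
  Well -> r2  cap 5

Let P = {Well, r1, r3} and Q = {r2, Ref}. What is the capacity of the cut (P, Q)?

21

Edges leaving {Well, r1, r3}: Well→r2 (5), Well→Ref (9), r1→Ref (7).
Cut capacity = 5 + 9 + 7 = 21.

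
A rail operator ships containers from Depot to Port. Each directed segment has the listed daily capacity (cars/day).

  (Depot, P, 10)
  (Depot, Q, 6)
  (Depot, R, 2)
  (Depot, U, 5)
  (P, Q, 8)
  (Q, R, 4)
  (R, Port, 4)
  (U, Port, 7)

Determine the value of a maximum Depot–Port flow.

Augment Depot→R→Port: bottleneck 2, flow now 2.
Augment Depot→U→Port: bottleneck 5, flow now 7.
Augment Depot→Q→R→Port: bottleneck 2, flow now 9.
No augmenting path remains; maximum flow = 9.
In the residual graph, reachable from Depot: {Depot, P, Q, R}.
Min-cut edges: Depot→U (5), R→Port (4); capacity 5 + 4 = 9.
This cut is saturated, so no flow can exceed 9.

9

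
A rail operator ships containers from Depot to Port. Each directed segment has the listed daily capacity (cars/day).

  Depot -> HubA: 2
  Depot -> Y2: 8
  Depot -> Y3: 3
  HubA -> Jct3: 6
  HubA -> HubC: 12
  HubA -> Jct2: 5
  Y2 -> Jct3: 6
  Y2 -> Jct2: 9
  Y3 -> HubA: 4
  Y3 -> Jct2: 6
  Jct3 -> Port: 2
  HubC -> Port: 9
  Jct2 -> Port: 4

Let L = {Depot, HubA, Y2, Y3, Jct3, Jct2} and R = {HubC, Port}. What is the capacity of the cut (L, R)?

18

Edges leaving {Depot, HubA, Y2, Y3, Jct3, Jct2}: HubA→HubC (12), Jct3→Port (2), Jct2→Port (4).
Cut capacity = 12 + 2 + 4 = 18.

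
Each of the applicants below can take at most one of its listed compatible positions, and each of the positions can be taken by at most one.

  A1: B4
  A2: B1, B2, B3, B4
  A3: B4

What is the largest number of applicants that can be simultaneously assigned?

Unit-capacity flow: source→left, listed edges, right→sink; max matching = max flow.
Augmenting path A1→B4 (+1); matched 1.
Augmenting path A2→B1 (+1); matched 2.
No augmenting path remains; maximum matching = 2.
König certificate: {A2, B4} is a vertex cover of size 2 (every listed pair touches it), so no matching can be larger.

2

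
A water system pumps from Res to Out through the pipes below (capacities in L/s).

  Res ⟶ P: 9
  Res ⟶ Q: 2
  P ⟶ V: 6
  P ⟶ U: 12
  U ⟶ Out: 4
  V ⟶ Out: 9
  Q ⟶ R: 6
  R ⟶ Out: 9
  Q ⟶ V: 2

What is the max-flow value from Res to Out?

11

Augment Res→P→U→Out: bottleneck 4, flow now 4.
Augment Res→P→V→Out: bottleneck 5, flow now 9.
Augment Res→Q→R→Out: bottleneck 2, flow now 11.
No augmenting path remains; maximum flow = 11.
In the residual graph, reachable from Res: {Res}.
Min-cut edges: Res→P (9), Res→Q (2); capacity 9 + 2 = 11.
This cut is saturated, so no flow can exceed 11.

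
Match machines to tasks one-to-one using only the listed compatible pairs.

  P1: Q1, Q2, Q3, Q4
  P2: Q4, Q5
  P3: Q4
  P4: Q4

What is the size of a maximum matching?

3

Unit-capacity flow: source→left, listed edges, right→sink; max matching = max flow.
Augmenting path P1→Q1 (+1); matched 1.
Augmenting path P2→Q4 (+1); matched 2.
Augmenting path P3→Q4→P2→Q5 (+1); matched 3.
No augmenting path remains; maximum matching = 3.
König certificate: {P1, P2, Q4} is a vertex cover of size 3 (every listed pair touches it), so no matching can be larger.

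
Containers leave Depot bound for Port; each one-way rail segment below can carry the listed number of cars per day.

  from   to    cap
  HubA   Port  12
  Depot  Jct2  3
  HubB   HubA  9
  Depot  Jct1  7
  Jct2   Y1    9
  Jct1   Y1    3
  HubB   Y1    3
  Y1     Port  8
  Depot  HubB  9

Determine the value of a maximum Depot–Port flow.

15

Augment Depot→Jct1→Y1→Port: bottleneck 3, flow now 3.
Augment Depot→Jct2→Y1→Port: bottleneck 3, flow now 6.
Augment Depot→HubB→Y1→Port: bottleneck 2, flow now 8.
Augment Depot→HubB→HubA→Port: bottleneck 7, flow now 15.
No augmenting path remains; maximum flow = 15.
In the residual graph, reachable from Depot: {Depot, Jct1}.
Min-cut edges: Depot→Jct2 (3), Depot→HubB (9), Jct1→Y1 (3); capacity 3 + 9 + 3 = 15.
This cut is saturated, so no flow can exceed 15.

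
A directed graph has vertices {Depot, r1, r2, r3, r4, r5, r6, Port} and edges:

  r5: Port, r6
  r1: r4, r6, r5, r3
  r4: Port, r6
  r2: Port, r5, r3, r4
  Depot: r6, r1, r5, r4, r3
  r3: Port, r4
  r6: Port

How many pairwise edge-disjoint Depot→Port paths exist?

Assign every edge capacity 1; by Menger, the answer equals the max flow.
Path Depot→r3→Port (+1); total 1.
Path Depot→r4→Port (+1); total 2.
Path Depot→r5→Port (+1); total 3.
Path Depot→r6→Port (+1); total 4.
No residual Depot→Port path; max flow = 4.
Certifying cut of size 4: {r3→Port, r4→Port, r5→Port, r6→Port}.

4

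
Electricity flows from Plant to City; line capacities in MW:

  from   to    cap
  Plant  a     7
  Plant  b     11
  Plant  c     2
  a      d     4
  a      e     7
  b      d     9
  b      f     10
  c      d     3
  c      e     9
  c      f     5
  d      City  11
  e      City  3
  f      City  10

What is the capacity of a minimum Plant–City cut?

Augment Plant→a→d→City: bottleneck 4, flow now 4.
Augment Plant→a→e→City: bottleneck 3, flow now 7.
Augment Plant→b→d→City: bottleneck 7, flow now 14.
Augment Plant→b→f→City: bottleneck 4, flow now 18.
Augment Plant→c→f→City: bottleneck 2, flow now 20.
No augmenting path remains; maximum flow = 20.
By max-flow min-cut, the minimum cut capacity equals the max flow.
In the residual graph, reachable from Plant: {Plant}.
Min-cut edges: Plant→a (7), Plant→b (11), Plant→c (2); capacity 7 + 11 + 2 = 20.

20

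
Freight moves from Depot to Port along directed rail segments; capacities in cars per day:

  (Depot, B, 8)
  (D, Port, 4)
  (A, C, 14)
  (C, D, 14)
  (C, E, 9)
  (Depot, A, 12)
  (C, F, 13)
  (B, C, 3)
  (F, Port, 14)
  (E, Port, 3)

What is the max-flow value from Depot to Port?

15

Augment Depot→A→C→D→Port: bottleneck 4, flow now 4.
Augment Depot→A→C→E→Port: bottleneck 3, flow now 7.
Augment Depot→A→C→F→Port: bottleneck 5, flow now 12.
Augment Depot→B→C→F→Port: bottleneck 3, flow now 15.
No augmenting path remains; maximum flow = 15.
In the residual graph, reachable from Depot: {Depot, B}.
Min-cut edges: Depot→A (12), B→C (3); capacity 12 + 3 = 15.
This cut is saturated, so no flow can exceed 15.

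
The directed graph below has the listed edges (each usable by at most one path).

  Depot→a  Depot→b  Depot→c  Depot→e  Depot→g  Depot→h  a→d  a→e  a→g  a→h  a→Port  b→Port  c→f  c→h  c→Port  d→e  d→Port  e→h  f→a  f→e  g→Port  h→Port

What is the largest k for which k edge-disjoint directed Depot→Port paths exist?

5

Assign every edge capacity 1; by Menger, the answer equals the max flow.
Path Depot→a→Port (+1); total 1.
Path Depot→b→Port (+1); total 2.
Path Depot→c→Port (+1); total 3.
Path Depot→g→Port (+1); total 4.
Path Depot→h→Port (+1); total 5.
No residual Depot→Port path; max flow = 5.
Certifying cut of size 5: {Depot→a, Depot→b, Depot→c, Depot→g, h→Port}.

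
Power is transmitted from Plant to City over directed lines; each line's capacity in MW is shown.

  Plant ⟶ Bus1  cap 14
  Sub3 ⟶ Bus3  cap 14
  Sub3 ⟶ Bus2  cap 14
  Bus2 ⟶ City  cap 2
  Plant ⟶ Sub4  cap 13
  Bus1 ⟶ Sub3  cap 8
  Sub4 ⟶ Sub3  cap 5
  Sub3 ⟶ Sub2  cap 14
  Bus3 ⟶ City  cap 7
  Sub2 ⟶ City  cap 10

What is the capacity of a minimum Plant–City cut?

Augment Plant→Sub4→Sub3→Bus2→City: bottleneck 2, flow now 2.
Augment Plant→Sub4→Sub3→Bus3→City: bottleneck 3, flow now 5.
Augment Plant→Bus1→Sub3→Bus3→City: bottleneck 4, flow now 9.
Augment Plant→Bus1→Sub3→Sub2→City: bottleneck 4, flow now 13.
No augmenting path remains; maximum flow = 13.
By max-flow min-cut, the minimum cut capacity equals the max flow.
In the residual graph, reachable from Plant: {Plant, Sub4, Bus1}.
Min-cut edges: Sub4→Sub3 (5), Bus1→Sub3 (8); capacity 5 + 8 = 13.

13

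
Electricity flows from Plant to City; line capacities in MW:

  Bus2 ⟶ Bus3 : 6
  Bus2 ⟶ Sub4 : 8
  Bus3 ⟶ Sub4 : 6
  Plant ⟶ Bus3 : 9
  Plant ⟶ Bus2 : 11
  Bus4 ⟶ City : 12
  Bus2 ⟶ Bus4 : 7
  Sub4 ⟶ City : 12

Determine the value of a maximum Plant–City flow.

Augment Plant→Bus3→Sub4→City: bottleneck 6, flow now 6.
Augment Plant→Bus2→Bus4→City: bottleneck 7, flow now 13.
Augment Plant→Bus2→Sub4→City: bottleneck 4, flow now 17.
No augmenting path remains; maximum flow = 17.
In the residual graph, reachable from Plant: {Plant, Bus3}.
Min-cut edges: Plant→Bus2 (11), Bus3→Sub4 (6); capacity 11 + 6 = 17.
This cut is saturated, so no flow can exceed 17.

17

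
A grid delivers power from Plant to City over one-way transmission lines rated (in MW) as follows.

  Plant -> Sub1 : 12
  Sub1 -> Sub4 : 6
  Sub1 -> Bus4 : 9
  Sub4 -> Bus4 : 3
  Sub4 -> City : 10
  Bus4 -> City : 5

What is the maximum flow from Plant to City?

11

Augment Plant→Sub1→Sub4→City: bottleneck 6, flow now 6.
Augment Plant→Sub1→Bus4→City: bottleneck 5, flow now 11.
No augmenting path remains; maximum flow = 11.
In the residual graph, reachable from Plant: {Plant, Sub1, Bus4}.
Min-cut edges: Sub1→Sub4 (6), Bus4→City (5); capacity 6 + 5 = 11.
This cut is saturated, so no flow can exceed 11.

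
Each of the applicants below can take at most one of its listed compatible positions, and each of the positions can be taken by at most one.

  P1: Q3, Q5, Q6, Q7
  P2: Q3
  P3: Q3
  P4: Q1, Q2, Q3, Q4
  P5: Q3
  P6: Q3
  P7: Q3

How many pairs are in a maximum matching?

Unit-capacity flow: source→left, listed edges, right→sink; max matching = max flow.
Augmenting path P1→Q3 (+1); matched 1.
Augmenting path P4→Q1 (+1); matched 2.
Augmenting path P2→Q3→P1→Q5 (+1); matched 3.
No augmenting path remains; maximum matching = 3.
König certificate: {P1, P4, Q3} is a vertex cover of size 3 (every listed pair touches it), so no matching can be larger.

3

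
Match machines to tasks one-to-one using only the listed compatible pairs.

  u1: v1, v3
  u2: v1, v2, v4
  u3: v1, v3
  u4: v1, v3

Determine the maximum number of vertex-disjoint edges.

3

Unit-capacity flow: source→left, listed edges, right→sink; max matching = max flow.
Augmenting path u1→v1 (+1); matched 1.
Augmenting path u2→v2 (+1); matched 2.
Augmenting path u3→v3 (+1); matched 3.
No augmenting path remains; maximum matching = 3.
König certificate: {u2, v1, v3} is a vertex cover of size 3 (every listed pair touches it), so no matching can be larger.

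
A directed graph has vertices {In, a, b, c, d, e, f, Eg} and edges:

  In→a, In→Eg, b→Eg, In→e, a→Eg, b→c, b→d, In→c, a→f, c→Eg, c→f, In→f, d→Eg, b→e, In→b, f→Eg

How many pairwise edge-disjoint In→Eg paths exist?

5

Assign every edge capacity 1; by Menger, the answer equals the max flow.
Path In→Eg (+1); total 1.
Path In→a→Eg (+1); total 2.
Path In→b→Eg (+1); total 3.
Path In→c→Eg (+1); total 4.
Path In→f→Eg (+1); total 5.
No residual In→Eg path; max flow = 5.
Certifying cut of size 5: {In→Eg, In→a, In→b, In→c, In→f}.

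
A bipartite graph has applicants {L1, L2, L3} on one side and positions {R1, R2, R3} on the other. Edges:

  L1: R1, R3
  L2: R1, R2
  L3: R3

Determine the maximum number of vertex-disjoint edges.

Unit-capacity flow: source→left, listed edges, right→sink; max matching = max flow.
Augmenting path L1→R1 (+1); matched 1.
Augmenting path L2→R2 (+1); matched 2.
Augmenting path L3→R3 (+1); matched 3.
No augmenting path remains; maximum matching = 3.
König certificate: {L1, L2, L3} is a vertex cover of size 3 (every listed pair touches it), so no matching can be larger.

3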